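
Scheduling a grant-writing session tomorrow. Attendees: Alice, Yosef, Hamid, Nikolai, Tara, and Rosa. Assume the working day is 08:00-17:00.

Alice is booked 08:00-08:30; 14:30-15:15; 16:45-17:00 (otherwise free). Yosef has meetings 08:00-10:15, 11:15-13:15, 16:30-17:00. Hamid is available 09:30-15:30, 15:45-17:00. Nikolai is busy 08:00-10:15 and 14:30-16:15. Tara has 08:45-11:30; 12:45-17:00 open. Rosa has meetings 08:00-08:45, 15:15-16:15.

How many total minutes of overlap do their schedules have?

Alice free: 08:30-14:30, 15:15-16:45 (invert busy blocks within the working day).
Yosef free: 10:15-11:15, 13:15-16:30 (invert busy blocks within the working day).
Hamid free: 09:30-15:30, 15:45-17:00.
Nikolai free: 10:15-14:30, 16:15-17:00 (invert busy blocks within the working day).
Tara free: 08:45-11:30, 12:45-17:00.
Rosa free: 08:45-15:15, 16:15-17:00 (invert busy blocks within the working day).
Alice ∩ Yosef: 10:15-11:15, 13:15-14:30, 15:15-16:30.
Alice ∩ Yosef ∩ Hamid: 10:15-11:15, 13:15-14:30, 15:15-15:30, 15:45-16:30.
Alice ∩ Yosef ∩ Hamid ∩ Nikolai: 10:15-11:15, 13:15-14:30, 16:15-16:30.
Alice ∩ Yosef ∩ Hamid ∩ Nikolai ∩ Tara: 10:15-11:15, 13:15-14:30, 16:15-16:30.
Alice ∩ Yosef ∩ Hamid ∩ Nikolai ∩ Tara ∩ Rosa: 10:15-11:15, 13:15-14:30, 16:15-16:30.
Summing the common windows: 60 + 75 + 15 = 150 minutes.

150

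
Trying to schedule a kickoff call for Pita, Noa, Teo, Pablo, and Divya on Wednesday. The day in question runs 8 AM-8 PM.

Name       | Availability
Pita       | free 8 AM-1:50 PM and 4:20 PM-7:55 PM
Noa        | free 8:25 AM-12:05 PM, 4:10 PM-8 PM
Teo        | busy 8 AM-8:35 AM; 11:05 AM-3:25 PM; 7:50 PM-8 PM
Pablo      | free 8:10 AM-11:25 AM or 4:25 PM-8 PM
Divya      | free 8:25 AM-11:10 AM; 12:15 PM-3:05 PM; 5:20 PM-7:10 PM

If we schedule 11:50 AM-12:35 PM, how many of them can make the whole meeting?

1

Pita free: 08:00-13:50, 16:20-19:55.
Noa free: 08:25-12:05, 16:10-20:00.
Teo free: 08:35-11:05, 15:25-19:50 (invert busy blocks within the working day).
Pablo free: 08:10-11:25, 16:25-20:00.
Divya free: 08:25-11:10, 12:15-15:05, 17:20-19:10.
Pita can make the full 11:50-12:35 slot — that's 1.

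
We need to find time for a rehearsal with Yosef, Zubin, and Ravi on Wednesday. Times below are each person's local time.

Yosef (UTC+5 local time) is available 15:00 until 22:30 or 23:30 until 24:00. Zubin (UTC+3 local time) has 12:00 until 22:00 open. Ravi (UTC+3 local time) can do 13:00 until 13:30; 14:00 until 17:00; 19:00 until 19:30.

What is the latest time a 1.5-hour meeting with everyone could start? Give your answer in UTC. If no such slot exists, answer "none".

Yosef in UTC: 10:00-17:30, 18:30-19:00 (subtract 5h to convert from UTC+5).
Zubin in UTC: 09:00-19:00 (subtract 3h to convert from UTC+3).
Ravi in UTC: 10:00-10:30, 11:00-14:00, 16:00-16:30 (subtract 3h to convert from UTC+3).
Yosef ∩ Zubin: 10:00-17:30, 18:30-19:00.
Yosef ∩ Zubin ∩ Ravi: 10:00-10:30, 11:00-14:00, 16:00-16:30.
So the common availability across everyone is 10:00-10:30, 11:00-14:00, 16:00-16:30.
The last common window of at least 90 minutes is 11:00-14:00; a 90-minute meeting can start as late as 12:30 and still end by 14:00.

12:30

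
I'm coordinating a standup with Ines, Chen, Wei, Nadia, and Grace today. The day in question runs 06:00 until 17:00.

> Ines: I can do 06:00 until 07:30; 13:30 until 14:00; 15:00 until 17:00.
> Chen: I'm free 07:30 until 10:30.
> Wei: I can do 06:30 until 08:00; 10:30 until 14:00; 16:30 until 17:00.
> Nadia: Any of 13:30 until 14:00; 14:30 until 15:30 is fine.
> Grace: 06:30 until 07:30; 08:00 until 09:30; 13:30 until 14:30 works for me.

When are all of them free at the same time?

Ines ∩ Chen: ∅.
Ines ∩ Chen ∩ Wei: ∅.
Ines ∩ Chen ∩ Wei ∩ Nadia: ∅.
Ines ∩ Chen ∩ Wei ∩ Nadia ∩ Grace: ∅.
There is no time when everyone is free.

none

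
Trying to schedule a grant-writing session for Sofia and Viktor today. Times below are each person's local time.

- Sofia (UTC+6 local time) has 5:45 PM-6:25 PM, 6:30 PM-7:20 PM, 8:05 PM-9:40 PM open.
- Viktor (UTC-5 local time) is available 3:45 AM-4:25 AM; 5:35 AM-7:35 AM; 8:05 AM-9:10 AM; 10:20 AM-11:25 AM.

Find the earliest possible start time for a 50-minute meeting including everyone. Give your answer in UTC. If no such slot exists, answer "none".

none

Sofia in UTC: 11:45-12:25, 12:30-13:20, 14:05-15:40 (subtract 6h to convert from UTC+6).
Viktor in UTC: 08:45-09:25, 10:35-12:35, 13:05-14:10, 15:20-16:25 (add 5h to convert from UTC-5).
Sofia ∩ Viktor: 11:45-12:25, 12:30-12:35, 13:05-13:20, 14:05-14:10, 15:20-15:40.
So the common availability across everyone is 11:45-12:25, 12:30-12:35, 13:05-13:20, 14:05-14:10, 15:20-15:40.
No common window is at least 50 minutes long.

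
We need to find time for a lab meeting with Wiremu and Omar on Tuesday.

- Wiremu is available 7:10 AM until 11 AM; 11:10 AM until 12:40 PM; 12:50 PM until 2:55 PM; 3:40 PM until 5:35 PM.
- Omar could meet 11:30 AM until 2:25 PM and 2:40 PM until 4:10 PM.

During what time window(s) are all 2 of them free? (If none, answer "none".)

Wiremu ∩ Omar: 11:30-12:40, 12:50-14:25, 14:40-14:55, 15:40-16:10.

11:30-12:40, 12:50-14:25, 14:40-14:55, 15:40-16:10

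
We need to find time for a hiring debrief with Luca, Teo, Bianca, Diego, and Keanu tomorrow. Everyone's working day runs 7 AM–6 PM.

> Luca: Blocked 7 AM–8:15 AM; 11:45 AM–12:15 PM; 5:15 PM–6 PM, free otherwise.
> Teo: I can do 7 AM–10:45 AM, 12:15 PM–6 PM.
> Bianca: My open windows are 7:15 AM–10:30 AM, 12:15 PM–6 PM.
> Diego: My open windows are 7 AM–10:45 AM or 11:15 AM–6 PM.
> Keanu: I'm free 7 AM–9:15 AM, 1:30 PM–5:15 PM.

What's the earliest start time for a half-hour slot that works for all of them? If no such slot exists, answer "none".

Luca free: 08:15-11:45, 12:15-17:15 (invert busy blocks within the working day).
Teo free: 07:00-10:45, 12:15-18:00.
Bianca free: 07:15-10:30, 12:15-18:00.
Diego free: 07:00-10:45, 11:15-18:00.
Keanu free: 07:00-09:15, 13:30-17:15.
Luca ∩ Teo: 08:15-10:45, 12:15-17:15.
Luca ∩ Teo ∩ Bianca: 08:15-10:30, 12:15-17:15.
Luca ∩ Teo ∩ Bianca ∩ Diego: 08:15-10:30, 12:15-17:15.
Luca ∩ Teo ∩ Bianca ∩ Diego ∩ Keanu: 08:15-09:15, 13:30-17:15.
The first common window of at least 30 minutes is 08:15-09:15, so the earliest start is 08:15.

08:15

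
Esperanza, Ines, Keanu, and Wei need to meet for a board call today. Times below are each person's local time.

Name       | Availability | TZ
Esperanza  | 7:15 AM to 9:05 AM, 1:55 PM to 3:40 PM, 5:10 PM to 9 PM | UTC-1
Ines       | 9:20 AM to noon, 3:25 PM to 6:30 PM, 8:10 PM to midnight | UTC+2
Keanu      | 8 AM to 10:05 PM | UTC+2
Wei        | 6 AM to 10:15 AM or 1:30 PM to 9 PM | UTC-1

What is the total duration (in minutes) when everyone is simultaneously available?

Esperanza in UTC: 08:15-10:05, 14:55-16:40, 18:10-22:00 (add 1h to convert from UTC-1).
Ines in UTC: 07:20-10:00, 13:25-16:30, 18:10-22:00 (subtract 2h to convert from UTC+2).
Keanu in UTC: 06:00-20:05 (subtract 2h to convert from UTC+2).
Wei in UTC: 07:00-11:15, 14:30-22:00 (add 1h to convert from UTC-1).
Esperanza ∩ Ines: 08:15-10:00, 14:55-16:30, 18:10-22:00.
Esperanza ∩ Ines ∩ Keanu: 08:15-10:00, 14:55-16:30, 18:10-20:05.
Esperanza ∩ Ines ∩ Keanu ∩ Wei: 08:15-10:00, 14:55-16:30, 18:10-20:05.
Those are the intersection windows.
Summing the common windows: 105 + 95 + 115 = 315 minutes.

315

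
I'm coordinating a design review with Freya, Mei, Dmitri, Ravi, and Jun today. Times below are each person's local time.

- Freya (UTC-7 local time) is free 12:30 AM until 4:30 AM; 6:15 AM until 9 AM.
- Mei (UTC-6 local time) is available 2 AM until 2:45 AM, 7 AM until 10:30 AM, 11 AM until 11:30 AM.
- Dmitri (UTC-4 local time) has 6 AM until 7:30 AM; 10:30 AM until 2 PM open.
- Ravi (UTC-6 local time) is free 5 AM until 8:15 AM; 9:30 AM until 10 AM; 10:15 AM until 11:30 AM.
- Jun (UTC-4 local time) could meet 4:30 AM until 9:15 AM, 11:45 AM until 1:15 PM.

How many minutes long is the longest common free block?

Freya in UTC: 07:30-11:30, 13:15-16:00 (add 7h to convert from UTC-7).
Mei in UTC: 08:00-08:45, 13:00-16:30, 17:00-17:30 (add 6h to convert from UTC-6).
Dmitri in UTC: 10:00-11:30, 14:30-18:00 (add 4h to convert from UTC-4).
Ravi in UTC: 11:00-14:15, 15:30-16:00, 16:15-17:30 (add 6h to convert from UTC-6).
Jun in UTC: 08:30-13:15, 15:45-17:15 (add 4h to convert from UTC-4).
Freya ∩ Mei: 08:00-08:45, 13:15-16:00.
Freya ∩ Mei ∩ Dmitri: 14:30-16:00.
Freya ∩ Mei ∩ Dmitri ∩ Ravi: 15:30-16:00.
Freya ∩ Mei ∩ Dmitri ∩ Ravi ∩ Jun: 15:45-16:00.
The longest is 15:45-16:00 at 15 minutes.

15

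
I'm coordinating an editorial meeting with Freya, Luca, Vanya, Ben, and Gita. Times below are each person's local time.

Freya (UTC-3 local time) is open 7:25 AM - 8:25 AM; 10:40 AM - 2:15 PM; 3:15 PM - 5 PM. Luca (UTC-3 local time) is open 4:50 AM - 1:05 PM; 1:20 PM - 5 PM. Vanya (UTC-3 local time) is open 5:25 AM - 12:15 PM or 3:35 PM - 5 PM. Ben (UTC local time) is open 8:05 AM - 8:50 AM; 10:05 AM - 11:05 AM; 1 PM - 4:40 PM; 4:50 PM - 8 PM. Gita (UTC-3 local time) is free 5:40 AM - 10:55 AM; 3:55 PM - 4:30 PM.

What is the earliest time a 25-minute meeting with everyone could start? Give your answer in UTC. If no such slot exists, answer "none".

Freya in UTC: 10:25-11:25, 13:40-17:15, 18:15-20:00 (add 3h to convert from UTC-3).
Luca in UTC: 07:50-16:05, 16:20-20:00 (add 3h to convert from UTC-3).
Vanya in UTC: 08:25-15:15, 18:35-20:00 (add 3h to convert from UTC-3).
Ben in UTC: 08:05-08:50, 10:05-11:05, 13:00-16:40, 16:50-20:00.
Gita in UTC: 08:40-13:55, 18:55-19:30 (add 3h to convert from UTC-3).
Freya ∩ Luca: 10:25-11:25, 13:40-16:05, 16:20-17:15, 18:15-20:00.
Freya ∩ Luca ∩ Vanya: 10:25-11:25, 13:40-15:15, 18:35-20:00.
Freya ∩ Luca ∩ Vanya ∩ Ben: 10:25-11:05, 13:40-15:15, 18:35-20:00.
Freya ∩ Luca ∩ Vanya ∩ Ben ∩ Gita: 10:25-11:05, 13:40-13:55, 18:55-19:30.
The first common window of at least 25 minutes is 10:25-11:05, so the earliest start is 10:25.

10:25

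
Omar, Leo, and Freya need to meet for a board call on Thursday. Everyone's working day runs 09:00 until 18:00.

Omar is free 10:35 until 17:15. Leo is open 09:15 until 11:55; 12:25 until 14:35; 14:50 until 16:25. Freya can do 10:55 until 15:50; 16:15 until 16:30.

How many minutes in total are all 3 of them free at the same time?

260

Omar ∩ Leo: 10:35-11:55, 12:25-14:35, 14:50-16:25.
Omar ∩ Leo ∩ Freya: 10:55-11:55, 12:25-14:35, 14:50-15:50, 16:15-16:25.
So the common availability across everyone is 10:55-11:55, 12:25-14:35, 14:50-15:50, 16:15-16:25.
Summing the common windows: 60 + 130 + 60 + 10 = 260 minutes.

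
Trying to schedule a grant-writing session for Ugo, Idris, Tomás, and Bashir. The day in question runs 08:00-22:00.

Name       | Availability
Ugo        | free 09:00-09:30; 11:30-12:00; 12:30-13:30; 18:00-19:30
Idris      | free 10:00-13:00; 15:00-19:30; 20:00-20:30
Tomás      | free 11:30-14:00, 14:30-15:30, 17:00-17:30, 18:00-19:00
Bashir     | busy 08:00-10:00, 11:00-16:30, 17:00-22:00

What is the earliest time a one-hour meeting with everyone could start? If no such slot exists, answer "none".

Ugo free: 09:00-09:30, 11:30-12:00, 12:30-13:30, 18:00-19:30.
Idris free: 10:00-13:00, 15:00-19:30, 20:00-20:30.
Tomás free: 11:30-14:00, 14:30-15:30, 17:00-17:30, 18:00-19:00.
Bashir free: 10:00-11:00, 16:30-17:00 (invert busy blocks within the working day).
Ugo ∩ Idris: 11:30-12:00, 12:30-13:00, 18:00-19:30.
Ugo ∩ Idris ∩ Tomás: 11:30-12:00, 12:30-13:00, 18:00-19:00.
Ugo ∩ Idris ∩ Tomás ∩ Bashir: ∅.
There is no time when everyone is free.
No common window is at least 60 minutes long.

none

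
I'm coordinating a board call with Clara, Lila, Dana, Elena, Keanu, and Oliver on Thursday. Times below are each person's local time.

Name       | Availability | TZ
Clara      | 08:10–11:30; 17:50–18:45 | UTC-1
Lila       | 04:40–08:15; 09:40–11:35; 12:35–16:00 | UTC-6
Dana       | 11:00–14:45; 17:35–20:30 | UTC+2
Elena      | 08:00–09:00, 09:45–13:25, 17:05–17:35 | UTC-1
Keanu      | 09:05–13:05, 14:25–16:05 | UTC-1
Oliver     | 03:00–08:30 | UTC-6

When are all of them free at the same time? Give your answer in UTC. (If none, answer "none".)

10:45-12:30

Clara in UTC: 09:10-12:30, 18:50-19:45 (add 1h to convert from UTC-1).
Lila in UTC: 10:40-14:15, 15:40-17:35, 18:35-22:00 (add 6h to convert from UTC-6).
Dana in UTC: 09:00-12:45, 15:35-18:30 (subtract 2h to convert from UTC+2).
Elena in UTC: 09:00-10:00, 10:45-14:25, 18:05-18:35 (add 1h to convert from UTC-1).
Keanu in UTC: 10:05-14:05, 15:25-17:05 (add 1h to convert from UTC-1).
Oliver in UTC: 09:00-14:30 (add 6h to convert from UTC-6).
Clara ∩ Lila: 10:40-12:30, 18:50-19:45.
Clara ∩ Lila ∩ Dana: 10:40-12:30.
Clara ∩ Lila ∩ Dana ∩ Elena: 10:45-12:30.
Clara ∩ Lila ∩ Dana ∩ Elena ∩ Keanu: 10:45-12:30.
Clara ∩ Lila ∩ Dana ∩ Elena ∩ Keanu ∩ Oliver: 10:45-12:30.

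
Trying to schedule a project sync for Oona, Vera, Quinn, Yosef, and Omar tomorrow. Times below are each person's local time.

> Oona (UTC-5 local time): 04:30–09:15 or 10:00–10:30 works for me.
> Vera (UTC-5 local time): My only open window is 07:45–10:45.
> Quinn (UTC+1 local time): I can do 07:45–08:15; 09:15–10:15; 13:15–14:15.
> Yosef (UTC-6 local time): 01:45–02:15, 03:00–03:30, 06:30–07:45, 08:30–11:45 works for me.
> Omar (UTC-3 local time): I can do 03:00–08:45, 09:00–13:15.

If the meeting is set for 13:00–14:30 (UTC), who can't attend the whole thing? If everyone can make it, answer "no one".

Oona, Quinn, Yosef

Oona in UTC: 09:30-14:15, 15:00-15:30 (add 5h to convert from UTC-5).
Vera in UTC: 12:45-15:45 (add 5h to convert from UTC-5).
Quinn in UTC: 06:45-07:15, 08:15-09:15, 12:15-13:15 (subtract 1h to convert from UTC+1).
Yosef in UTC: 07:45-08:15, 09:00-09:30, 12:30-13:45, 14:30-17:45 (add 6h to convert from UTC-6).
Omar in UTC: 06:00-11:45, 12:00-16:15 (add 3h to convert from UTC-3).
Oona: not fully free for 13:00-14:30. Vera: free for 13:00-14:30. Quinn: not fully free for 13:00-14:30. Yosef: not fully free for 13:00-14:30. Omar: free for 13:00-14:30.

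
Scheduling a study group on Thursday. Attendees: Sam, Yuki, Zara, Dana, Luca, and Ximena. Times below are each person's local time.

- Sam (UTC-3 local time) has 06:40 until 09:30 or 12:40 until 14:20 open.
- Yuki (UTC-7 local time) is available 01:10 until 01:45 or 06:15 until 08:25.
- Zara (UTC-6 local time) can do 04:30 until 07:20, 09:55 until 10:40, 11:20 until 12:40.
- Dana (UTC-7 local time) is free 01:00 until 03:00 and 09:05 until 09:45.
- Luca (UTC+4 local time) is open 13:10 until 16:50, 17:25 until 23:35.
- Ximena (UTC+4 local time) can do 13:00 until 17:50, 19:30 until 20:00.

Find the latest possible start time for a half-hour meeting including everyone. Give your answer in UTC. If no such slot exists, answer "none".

none

Sam in UTC: 09:40-12:30, 15:40-17:20 (add 3h to convert from UTC-3).
Yuki in UTC: 08:10-08:45, 13:15-15:25 (add 7h to convert from UTC-7).
Zara in UTC: 10:30-13:20, 15:55-16:40, 17:20-18:40 (add 6h to convert from UTC-6).
Dana in UTC: 08:00-10:00, 16:05-16:45 (add 7h to convert from UTC-7).
Luca in UTC: 09:10-12:50, 13:25-19:35 (subtract 4h to convert from UTC+4).
Ximena in UTC: 09:00-13:50, 15:30-16:00 (subtract 4h to convert from UTC+4).
Sam ∩ Yuki: ∅.
Sam ∩ Yuki ∩ Zara: ∅.
Sam ∩ Yuki ∩ Zara ∩ Dana: ∅.
Sam ∩ Yuki ∩ Zara ∩ Dana ∩ Luca: ∅.
Sam ∩ Yuki ∩ Zara ∩ Dana ∩ Luca ∩ Ximena: ∅.
There is no time when everyone is free.
No common window is at least 30 minutes long.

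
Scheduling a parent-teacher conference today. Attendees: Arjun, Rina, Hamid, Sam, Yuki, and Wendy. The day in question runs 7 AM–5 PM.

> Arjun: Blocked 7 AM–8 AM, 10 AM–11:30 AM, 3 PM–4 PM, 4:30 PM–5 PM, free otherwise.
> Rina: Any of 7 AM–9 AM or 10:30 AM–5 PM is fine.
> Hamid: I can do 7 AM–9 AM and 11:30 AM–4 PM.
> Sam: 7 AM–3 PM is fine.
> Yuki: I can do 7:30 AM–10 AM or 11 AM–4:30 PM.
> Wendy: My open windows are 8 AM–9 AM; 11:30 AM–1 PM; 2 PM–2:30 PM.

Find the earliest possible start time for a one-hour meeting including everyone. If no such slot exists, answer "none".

08:00

Arjun free: 08:00-10:00, 11:30-15:00, 16:00-16:30 (invert busy blocks within the working day).
Rina free: 07:00-09:00, 10:30-17:00.
Hamid free: 07:00-09:00, 11:30-16:00.
Sam free: 07:00-15:00.
Yuki free: 07:30-10:00, 11:00-16:30.
Wendy free: 08:00-09:00, 11:30-13:00, 14:00-14:30.
Arjun ∩ Rina: 08:00-09:00, 11:30-15:00, 16:00-16:30.
Arjun ∩ Rina ∩ Hamid: 08:00-09:00, 11:30-15:00.
Arjun ∩ Rina ∩ Hamid ∩ Sam: 08:00-09:00, 11:30-15:00.
Arjun ∩ Rina ∩ Hamid ∩ Sam ∩ Yuki: 08:00-09:00, 11:30-15:00.
Arjun ∩ Rina ∩ Hamid ∩ Sam ∩ Yuki ∩ Wendy: 08:00-09:00, 11:30-13:00, 14:00-14:30.
So the common availability across everyone is 08:00-09:00, 11:30-13:00, 14:00-14:30.
The first common window of at least 60 minutes is 08:00-09:00, so the earliest start is 08:00.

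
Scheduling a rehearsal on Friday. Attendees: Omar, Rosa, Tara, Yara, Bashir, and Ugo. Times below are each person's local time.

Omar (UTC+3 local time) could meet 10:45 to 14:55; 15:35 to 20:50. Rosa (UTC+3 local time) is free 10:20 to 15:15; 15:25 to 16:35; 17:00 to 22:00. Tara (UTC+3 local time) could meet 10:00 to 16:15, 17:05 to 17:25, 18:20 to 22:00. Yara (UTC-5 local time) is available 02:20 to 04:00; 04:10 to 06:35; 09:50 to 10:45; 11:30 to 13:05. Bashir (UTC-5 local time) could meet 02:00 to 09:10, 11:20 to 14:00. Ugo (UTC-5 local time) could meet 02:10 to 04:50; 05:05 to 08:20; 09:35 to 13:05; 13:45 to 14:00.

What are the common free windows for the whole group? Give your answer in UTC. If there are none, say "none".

07:45-09:00, 09:10-09:50, 10:05-11:35, 16:30-17:50

Omar in UTC: 07:45-11:55, 12:35-17:50 (subtract 3h to convert from UTC+3).
Rosa in UTC: 07:20-12:15, 12:25-13:35, 14:00-19:00 (subtract 3h to convert from UTC+3).
Tara in UTC: 07:00-13:15, 14:05-14:25, 15:20-19:00 (subtract 3h to convert from UTC+3).
Yara in UTC: 07:20-09:00, 09:10-11:35, 14:50-15:45, 16:30-18:05 (add 5h to convert from UTC-5).
Bashir in UTC: 07:00-14:10, 16:20-19:00 (add 5h to convert from UTC-5).
Ugo in UTC: 07:10-09:50, 10:05-13:20, 14:35-18:05, 18:45-19:00 (add 5h to convert from UTC-5).
Omar ∩ Rosa: 07:45-11:55, 12:35-13:35, 14:00-17:50.
Omar ∩ Rosa ∩ Tara: 07:45-11:55, 12:35-13:15, 14:05-14:25, 15:20-17:50.
Omar ∩ Rosa ∩ Tara ∩ Yara: 07:45-09:00, 09:10-11:35, 15:20-15:45, 16:30-17:50.
Omar ∩ Rosa ∩ Tara ∩ Yara ∩ Bashir: 07:45-09:00, 09:10-11:35, 16:30-17:50.
Omar ∩ Rosa ∩ Tara ∩ Yara ∩ Bashir ∩ Ugo: 07:45-09:00, 09:10-09:50, 10:05-11:35, 16:30-17:50.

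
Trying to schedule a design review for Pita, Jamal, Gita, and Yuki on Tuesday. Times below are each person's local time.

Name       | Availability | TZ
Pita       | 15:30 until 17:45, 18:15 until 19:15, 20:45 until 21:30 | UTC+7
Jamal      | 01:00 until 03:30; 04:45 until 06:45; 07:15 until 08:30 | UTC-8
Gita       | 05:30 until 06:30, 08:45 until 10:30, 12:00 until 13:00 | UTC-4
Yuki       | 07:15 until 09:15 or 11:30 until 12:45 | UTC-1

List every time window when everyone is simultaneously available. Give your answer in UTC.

Pita in UTC: 08:30-10:45, 11:15-12:15, 13:45-14:30 (subtract 7h to convert from UTC+7).
Jamal in UTC: 09:00-11:30, 12:45-14:45, 15:15-16:30 (add 8h to convert from UTC-8).
Gita in UTC: 09:30-10:30, 12:45-14:30, 16:00-17:00 (add 4h to convert from UTC-4).
Yuki in UTC: 08:15-10:15, 12:30-13:45 (add 1h to convert from UTC-1).
Pita ∩ Jamal: 09:00-10:45, 11:15-11:30, 13:45-14:30.
Pita ∩ Jamal ∩ Gita: 09:30-10:30, 13:45-14:30.
Pita ∩ Jamal ∩ Gita ∩ Yuki: 09:30-10:15.

09:30-10:15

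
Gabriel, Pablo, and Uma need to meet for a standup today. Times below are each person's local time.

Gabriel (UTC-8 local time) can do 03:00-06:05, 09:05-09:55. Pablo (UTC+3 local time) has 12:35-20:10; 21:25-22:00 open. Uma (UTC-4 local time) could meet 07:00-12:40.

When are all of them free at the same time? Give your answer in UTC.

Gabriel in UTC: 11:00-14:05, 17:05-17:55 (add 8h to convert from UTC-8).
Pablo in UTC: 09:35-17:10, 18:25-19:00 (subtract 3h to convert from UTC+3).
Uma in UTC: 11:00-16:40 (add 4h to convert from UTC-4).
Gabriel ∩ Pablo: 11:00-14:05, 17:05-17:10.
Gabriel ∩ Pablo ∩ Uma: 11:00-14:05.

11:00-14:05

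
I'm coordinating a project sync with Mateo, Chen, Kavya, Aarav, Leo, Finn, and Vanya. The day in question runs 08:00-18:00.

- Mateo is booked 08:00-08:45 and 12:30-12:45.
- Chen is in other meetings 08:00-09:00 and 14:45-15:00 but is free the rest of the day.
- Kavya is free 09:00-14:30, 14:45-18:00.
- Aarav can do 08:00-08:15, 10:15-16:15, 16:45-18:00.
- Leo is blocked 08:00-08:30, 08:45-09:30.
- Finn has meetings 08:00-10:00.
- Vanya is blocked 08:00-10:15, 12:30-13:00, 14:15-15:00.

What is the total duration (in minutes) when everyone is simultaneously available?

360

Mateo free: 08:45-12:30, 12:45-18:00 (invert busy blocks within the working day).
Chen free: 09:00-14:45, 15:00-18:00 (invert busy blocks within the working day).
Kavya free: 09:00-14:30, 14:45-18:00.
Aarav free: 08:00-08:15, 10:15-16:15, 16:45-18:00.
Leo free: 08:30-08:45, 09:30-18:00 (invert busy blocks within the working day).
Finn free: 10:00-18:00 (invert busy blocks within the working day).
Vanya free: 10:15-12:30, 13:00-14:15, 15:00-18:00 (invert busy blocks within the working day).
Mateo ∩ Chen: 09:00-12:30, 12:45-14:45, 15:00-18:00.
Mateo ∩ Chen ∩ Kavya: 09:00-12:30, 12:45-14:30, 15:00-18:00.
Mateo ∩ Chen ∩ Kavya ∩ Aarav: 10:15-12:30, 12:45-14:30, 15:00-16:15, 16:45-18:00.
Mateo ∩ Chen ∩ Kavya ∩ Aarav ∩ Leo: 10:15-12:30, 12:45-14:30, 15:00-16:15, 16:45-18:00.
Mateo ∩ Chen ∩ Kavya ∩ Aarav ∩ Leo ∩ Finn: 10:15-12:30, 12:45-14:30, 15:00-16:15, 16:45-18:00.
Mateo ∩ Chen ∩ Kavya ∩ Aarav ∩ Leo ∩ Finn ∩ Vanya: 10:15-12:30, 13:00-14:15, 15:00-16:15, 16:45-18:00.
Summing the common windows: 135 + 75 + 75 + 75 = 360 minutes.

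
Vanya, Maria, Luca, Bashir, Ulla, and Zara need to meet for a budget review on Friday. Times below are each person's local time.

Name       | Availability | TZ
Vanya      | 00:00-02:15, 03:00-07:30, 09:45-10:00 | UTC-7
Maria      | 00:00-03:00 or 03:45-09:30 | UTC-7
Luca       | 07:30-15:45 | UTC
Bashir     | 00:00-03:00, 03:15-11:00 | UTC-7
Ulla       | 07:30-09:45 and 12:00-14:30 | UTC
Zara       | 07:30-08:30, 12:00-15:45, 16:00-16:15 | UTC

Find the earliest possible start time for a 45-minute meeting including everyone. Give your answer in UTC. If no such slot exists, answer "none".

07:30

Vanya in UTC: 07:00-09:15, 10:00-14:30, 16:45-17:00 (add 7h to convert from UTC-7).
Maria in UTC: 07:00-10:00, 10:45-16:30 (add 7h to convert from UTC-7).
Luca in UTC: 07:30-15:45.
Bashir in UTC: 07:00-10:00, 10:15-18:00 (add 7h to convert from UTC-7).
Ulla in UTC: 07:30-09:45, 12:00-14:30.
Zara in UTC: 07:30-08:30, 12:00-15:45, 16:00-16:15.
Vanya ∩ Maria: 07:00-09:15, 10:45-14:30.
Vanya ∩ Maria ∩ Luca: 07:30-09:15, 10:45-14:30.
Vanya ∩ Maria ∩ Luca ∩ Bashir: 07:30-09:15, 10:45-14:30.
Vanya ∩ Maria ∩ Luca ∩ Bashir ∩ Ulla: 07:30-09:15, 12:00-14:30.
Vanya ∩ Maria ∩ Luca ∩ Bashir ∩ Ulla ∩ Zara: 07:30-08:30, 12:00-14:30.
The first common window of at least 45 minutes is 07:30-08:30, so the earliest start is 07:30.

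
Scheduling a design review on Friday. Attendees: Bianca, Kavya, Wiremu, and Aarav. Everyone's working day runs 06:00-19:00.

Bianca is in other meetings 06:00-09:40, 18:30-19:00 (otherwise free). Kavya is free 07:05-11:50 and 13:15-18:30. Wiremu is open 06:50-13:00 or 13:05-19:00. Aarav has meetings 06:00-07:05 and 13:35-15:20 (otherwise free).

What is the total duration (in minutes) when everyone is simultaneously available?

Bianca free: 09:40-18:30 (invert busy blocks within the working day).
Kavya free: 07:05-11:50, 13:15-18:30.
Wiremu free: 06:50-13:00, 13:05-19:00.
Aarav free: 07:05-13:35, 15:20-19:00 (invert busy blocks within the working day).
Bianca ∩ Kavya: 09:40-11:50, 13:15-18:30.
Bianca ∩ Kavya ∩ Wiremu: 09:40-11:50, 13:15-18:30.
Bianca ∩ Kavya ∩ Wiremu ∩ Aarav: 09:40-11:50, 13:15-13:35, 15:20-18:30.
Summing the common windows: 130 + 20 + 190 = 340 minutes.

340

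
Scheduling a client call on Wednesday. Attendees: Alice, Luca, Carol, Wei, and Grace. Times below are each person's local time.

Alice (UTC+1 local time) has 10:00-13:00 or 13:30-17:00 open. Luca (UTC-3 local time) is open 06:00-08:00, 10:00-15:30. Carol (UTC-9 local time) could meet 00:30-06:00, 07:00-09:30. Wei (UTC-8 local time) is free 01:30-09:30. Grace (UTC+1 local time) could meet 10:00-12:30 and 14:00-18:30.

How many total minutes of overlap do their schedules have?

210

Alice in UTC: 09:00-12:00, 12:30-16:00 (subtract 1h to convert from UTC+1).
Luca in UTC: 09:00-11:00, 13:00-18:30 (add 3h to convert from UTC-3).
Carol in UTC: 09:30-15:00, 16:00-18:30 (add 9h to convert from UTC-9).
Wei in UTC: 09:30-17:30 (add 8h to convert from UTC-8).
Grace in UTC: 09:00-11:30, 13:00-17:30 (subtract 1h to convert from UTC+1).
Alice ∩ Luca: 09:00-11:00, 13:00-16:00.
Alice ∩ Luca ∩ Carol: 09:30-11:00, 13:00-15:00.
Alice ∩ Luca ∩ Carol ∩ Wei: 09:30-11:00, 13:00-15:00.
Alice ∩ Luca ∩ Carol ∩ Wei ∩ Grace: 09:30-11:00, 13:00-15:00.
Those are the intersection windows.
Summing the common windows: 90 + 120 = 210 minutes.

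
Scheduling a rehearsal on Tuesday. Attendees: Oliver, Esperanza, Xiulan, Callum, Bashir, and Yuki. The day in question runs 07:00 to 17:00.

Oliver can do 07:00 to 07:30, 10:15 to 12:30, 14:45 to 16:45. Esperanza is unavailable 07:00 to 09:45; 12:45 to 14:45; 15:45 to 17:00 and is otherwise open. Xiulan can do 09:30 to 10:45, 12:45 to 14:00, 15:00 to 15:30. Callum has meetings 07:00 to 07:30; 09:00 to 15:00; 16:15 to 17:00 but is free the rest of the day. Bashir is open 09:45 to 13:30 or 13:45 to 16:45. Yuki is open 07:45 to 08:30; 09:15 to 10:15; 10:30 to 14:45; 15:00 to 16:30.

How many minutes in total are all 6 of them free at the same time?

30

Oliver free: 07:00-07:30, 10:15-12:30, 14:45-16:45.
Esperanza free: 09:45-12:45, 14:45-15:45 (invert busy blocks within the working day).
Xiulan free: 09:30-10:45, 12:45-14:00, 15:00-15:30.
Callum free: 07:30-09:00, 15:00-16:15 (invert busy blocks within the working day).
Bashir free: 09:45-13:30, 13:45-16:45.
Yuki free: 07:45-08:30, 09:15-10:15, 10:30-14:45, 15:00-16:30.
Oliver ∩ Esperanza: 10:15-12:30, 14:45-15:45.
Oliver ∩ Esperanza ∩ Xiulan: 10:15-10:45, 15:00-15:30.
Oliver ∩ Esperanza ∩ Xiulan ∩ Callum: 15:00-15:30.
Oliver ∩ Esperanza ∩ Xiulan ∩ Callum ∩ Bashir: 15:00-15:30.
Oliver ∩ Esperanza ∩ Xiulan ∩ Callum ∩ Bashir ∩ Yuki: 15:00-15:30.
That's a single block of 30 minutes.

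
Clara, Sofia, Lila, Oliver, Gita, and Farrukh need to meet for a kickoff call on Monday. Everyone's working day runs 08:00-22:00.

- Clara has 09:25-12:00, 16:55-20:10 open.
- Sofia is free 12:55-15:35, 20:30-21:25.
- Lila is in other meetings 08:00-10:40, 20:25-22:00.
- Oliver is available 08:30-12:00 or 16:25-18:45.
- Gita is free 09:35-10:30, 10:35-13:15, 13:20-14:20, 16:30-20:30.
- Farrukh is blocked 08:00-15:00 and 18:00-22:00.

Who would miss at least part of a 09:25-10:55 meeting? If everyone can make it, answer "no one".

Clara free: 09:25-12:00, 16:55-20:10.
Sofia free: 12:55-15:35, 20:30-21:25.
Lila free: 10:40-20:25 (invert busy blocks within the working day).
Oliver free: 08:30-12:00, 16:25-18:45.
Gita free: 09:35-10:30, 10:35-13:15, 13:20-14:20, 16:30-20:30.
Farrukh free: 15:00-18:00 (invert busy blocks within the working day).
Clara: free for 09:25-10:55. Sofia: not fully free for 09:25-10:55. Lila: not fully free for 09:25-10:55. Oliver: free for 09:25-10:55. Gita: not fully free for 09:25-10:55. Farrukh: not fully free for 09:25-10:55.

Farrukh, Gita, Lila, Sofia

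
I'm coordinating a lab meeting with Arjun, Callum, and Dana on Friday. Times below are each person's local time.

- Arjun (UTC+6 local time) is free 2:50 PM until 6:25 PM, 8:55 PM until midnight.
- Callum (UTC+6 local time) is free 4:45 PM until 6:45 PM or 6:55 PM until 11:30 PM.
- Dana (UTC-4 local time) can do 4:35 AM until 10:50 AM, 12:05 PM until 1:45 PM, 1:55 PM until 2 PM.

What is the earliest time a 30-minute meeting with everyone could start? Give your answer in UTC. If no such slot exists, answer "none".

Arjun in UTC: 08:50-12:25, 14:55-18:00 (subtract 6h to convert from UTC+6).
Callum in UTC: 10:45-12:45, 12:55-17:30 (subtract 6h to convert from UTC+6).
Dana in UTC: 08:35-14:50, 16:05-17:45, 17:55-18:00 (add 4h to convert from UTC-4).
Arjun ∩ Callum: 10:45-12:25, 14:55-17:30.
Arjun ∩ Callum ∩ Dana: 10:45-12:25, 16:05-17:30.
The first common window of at least 30 minutes is 10:45-12:25, so the earliest start is 10:45.

10:45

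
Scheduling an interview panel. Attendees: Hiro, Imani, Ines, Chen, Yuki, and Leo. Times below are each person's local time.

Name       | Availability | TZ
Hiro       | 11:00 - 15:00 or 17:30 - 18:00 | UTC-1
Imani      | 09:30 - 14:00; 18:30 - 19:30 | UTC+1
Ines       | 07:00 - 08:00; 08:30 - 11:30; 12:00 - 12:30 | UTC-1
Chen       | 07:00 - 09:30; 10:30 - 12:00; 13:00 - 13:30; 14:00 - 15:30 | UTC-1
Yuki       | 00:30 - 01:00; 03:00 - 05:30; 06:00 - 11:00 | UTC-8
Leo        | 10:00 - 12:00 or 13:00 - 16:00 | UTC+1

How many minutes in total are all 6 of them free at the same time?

30

Hiro in UTC: 12:00-16:00, 18:30-19:00 (add 1h to convert from UTC-1).
Imani in UTC: 08:30-13:00, 17:30-18:30 (subtract 1h to convert from UTC+1).
Ines in UTC: 08:00-09:00, 09:30-12:30, 13:00-13:30 (add 1h to convert from UTC-1).
Chen in UTC: 08:00-10:30, 11:30-13:00, 14:00-14:30, 15:00-16:30 (add 1h to convert from UTC-1).
Yuki in UTC: 08:30-09:00, 11:00-13:30, 14:00-19:00 (add 8h to convert from UTC-8).
Leo in UTC: 09:00-11:00, 12:00-15:00 (subtract 1h to convert from UTC+1).
Hiro ∩ Imani: 12:00-13:00.
Hiro ∩ Imani ∩ Ines: 12:00-12:30.
Hiro ∩ Imani ∩ Ines ∩ Chen: 12:00-12:30.
Hiro ∩ Imani ∩ Ines ∩ Chen ∩ Yuki: 12:00-12:30.
Hiro ∩ Imani ∩ Ines ∩ Chen ∩ Yuki ∩ Leo: 12:00-12:30.
That's a single block of 30 minutes.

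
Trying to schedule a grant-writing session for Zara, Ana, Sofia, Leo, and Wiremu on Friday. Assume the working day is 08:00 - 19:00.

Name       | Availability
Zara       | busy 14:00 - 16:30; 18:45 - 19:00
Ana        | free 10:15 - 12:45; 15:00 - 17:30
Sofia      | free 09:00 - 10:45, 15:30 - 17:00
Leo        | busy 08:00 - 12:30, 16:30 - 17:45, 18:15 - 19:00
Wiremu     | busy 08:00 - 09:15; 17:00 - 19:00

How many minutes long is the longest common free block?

Zara free: 08:00-14:00, 16:30-18:45 (invert busy blocks within the working day).
Ana free: 10:15-12:45, 15:00-17:30.
Sofia free: 09:00-10:45, 15:30-17:00.
Leo free: 12:30-16:30, 17:45-18:15 (invert busy blocks within the working day).
Wiremu free: 09:15-17:00 (invert busy blocks within the working day).
Zara ∩ Ana: 10:15-12:45, 16:30-17:30.
Zara ∩ Ana ∩ Sofia: 10:15-10:45, 16:30-17:00.
Zara ∩ Ana ∩ Sofia ∩ Leo: ∅.
Zara ∩ Ana ∩ Sofia ∩ Leo ∩ Wiremu: ∅.
There is no time when everyone is free.
No common window exists, so the longest block is 0 minutes.

0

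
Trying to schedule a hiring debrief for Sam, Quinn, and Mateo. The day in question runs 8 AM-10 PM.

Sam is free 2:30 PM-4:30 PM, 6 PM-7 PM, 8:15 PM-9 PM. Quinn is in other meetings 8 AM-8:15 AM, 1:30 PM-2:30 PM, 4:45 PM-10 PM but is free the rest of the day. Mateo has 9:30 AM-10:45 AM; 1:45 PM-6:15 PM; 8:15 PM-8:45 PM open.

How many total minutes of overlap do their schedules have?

120

Sam free: 14:30-16:30, 18:00-19:00, 20:15-21:00.
Quinn free: 08:15-13:30, 14:30-16:45 (invert busy blocks within the working day).
Mateo free: 09:30-10:45, 13:45-18:15, 20:15-20:45.
Sam ∩ Quinn: 14:30-16:30.
Sam ∩ Quinn ∩ Mateo: 14:30-16:30.
That's a single block of 120 minutes.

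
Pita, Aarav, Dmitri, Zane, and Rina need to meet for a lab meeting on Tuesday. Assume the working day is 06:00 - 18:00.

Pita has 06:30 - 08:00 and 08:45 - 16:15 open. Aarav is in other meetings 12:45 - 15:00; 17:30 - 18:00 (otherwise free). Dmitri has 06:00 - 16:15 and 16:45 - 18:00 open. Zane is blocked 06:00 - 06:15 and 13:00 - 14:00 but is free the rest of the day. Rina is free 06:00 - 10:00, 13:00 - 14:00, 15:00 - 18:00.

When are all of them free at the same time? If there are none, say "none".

06:30-08:00, 08:45-10:00, 15:00-16:15

Pita free: 06:30-08:00, 08:45-16:15.
Aarav free: 06:00-12:45, 15:00-17:30 (invert busy blocks within the working day).
Dmitri free: 06:00-16:15, 16:45-18:00.
Zane free: 06:15-13:00, 14:00-18:00 (invert busy blocks within the working day).
Rina free: 06:00-10:00, 13:00-14:00, 15:00-18:00.
Pita ∩ Aarav: 06:30-08:00, 08:45-12:45, 15:00-16:15.
Pita ∩ Aarav ∩ Dmitri: 06:30-08:00, 08:45-12:45, 15:00-16:15.
Pita ∩ Aarav ∩ Dmitri ∩ Zane: 06:30-08:00, 08:45-12:45, 15:00-16:15.
Pita ∩ Aarav ∩ Dmitri ∩ Zane ∩ Rina: 06:30-08:00, 08:45-10:00, 15:00-16:15.
So the common availability across everyone is 06:30-08:00, 08:45-10:00, 15:00-16:15.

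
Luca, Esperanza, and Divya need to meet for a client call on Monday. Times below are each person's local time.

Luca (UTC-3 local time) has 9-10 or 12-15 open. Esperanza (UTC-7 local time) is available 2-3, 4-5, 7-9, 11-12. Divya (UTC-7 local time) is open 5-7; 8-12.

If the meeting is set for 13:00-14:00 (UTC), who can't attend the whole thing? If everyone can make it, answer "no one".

Esperanza, Luca

Luca in UTC: 12:00-13:00, 15:00-18:00 (add 3h to convert from UTC-3).
Esperanza in UTC: 09:00-10:00, 11:00-12:00, 14:00-16:00, 18:00-19:00 (add 7h to convert from UTC-7).
Divya in UTC: 12:00-14:00, 15:00-19:00 (add 7h to convert from UTC-7).
Luca: not fully free for 13:00-14:00. Esperanza: not fully free for 13:00-14:00. Divya: free for 13:00-14:00.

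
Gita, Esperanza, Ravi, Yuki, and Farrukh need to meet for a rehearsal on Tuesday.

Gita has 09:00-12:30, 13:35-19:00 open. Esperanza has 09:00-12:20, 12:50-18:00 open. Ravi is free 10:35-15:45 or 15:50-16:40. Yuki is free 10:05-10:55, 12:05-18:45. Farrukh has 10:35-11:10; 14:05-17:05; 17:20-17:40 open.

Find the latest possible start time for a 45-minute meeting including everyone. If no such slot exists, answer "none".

15:55

Gita ∩ Esperanza: 09:00-12:20, 13:35-18:00.
Gita ∩ Esperanza ∩ Ravi: 10:35-12:20, 13:35-15:45, 15:50-16:40.
Gita ∩ Esperanza ∩ Ravi ∩ Yuki: 10:35-10:55, 12:05-12:20, 13:35-15:45, 15:50-16:40.
Gita ∩ Esperanza ∩ Ravi ∩ Yuki ∩ Farrukh: 10:35-10:55, 14:05-15:45, 15:50-16:40.
The last common window of at least 45 minutes is 15:50-16:40; a 45-minute meeting can start as late as 15:55 and still end by 16:40.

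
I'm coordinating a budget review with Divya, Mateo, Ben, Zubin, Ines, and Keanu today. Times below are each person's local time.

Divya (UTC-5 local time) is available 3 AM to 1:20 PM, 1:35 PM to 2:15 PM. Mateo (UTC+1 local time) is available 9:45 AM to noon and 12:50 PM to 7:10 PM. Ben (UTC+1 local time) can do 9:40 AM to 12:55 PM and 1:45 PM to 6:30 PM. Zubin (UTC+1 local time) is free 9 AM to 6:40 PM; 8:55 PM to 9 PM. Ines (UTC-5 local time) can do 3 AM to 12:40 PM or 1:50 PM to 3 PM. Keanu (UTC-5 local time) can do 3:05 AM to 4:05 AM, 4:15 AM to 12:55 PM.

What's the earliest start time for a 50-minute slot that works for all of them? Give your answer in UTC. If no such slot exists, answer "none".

Divya in UTC: 08:00-18:20, 18:35-19:15 (add 5h to convert from UTC-5).
Mateo in UTC: 08:45-11:00, 11:50-18:10 (subtract 1h to convert from UTC+1).
Ben in UTC: 08:40-11:55, 12:45-17:30 (subtract 1h to convert from UTC+1).
Zubin in UTC: 08:00-17:40, 19:55-20:00 (subtract 1h to convert from UTC+1).
Ines in UTC: 08:00-17:40, 18:50-20:00 (add 5h to convert from UTC-5).
Keanu in UTC: 08:05-09:05, 09:15-17:55 (add 5h to convert from UTC-5).
Divya ∩ Mateo: 08:45-11:00, 11:50-18:10.
Divya ∩ Mateo ∩ Ben: 08:45-11:00, 11:50-11:55, 12:45-17:30.
Divya ∩ Mateo ∩ Ben ∩ Zubin: 08:45-11:00, 11:50-11:55, 12:45-17:30.
Divya ∩ Mateo ∩ Ben ∩ Zubin ∩ Ines: 08:45-11:00, 11:50-11:55, 12:45-17:30.
Divya ∩ Mateo ∩ Ben ∩ Zubin ∩ Ines ∩ Keanu: 08:45-09:05, 09:15-11:00, 11:50-11:55, 12:45-17:30.
The first common window of at least 50 minutes is 09:15-11:00, so the earliest start is 09:15.

09:15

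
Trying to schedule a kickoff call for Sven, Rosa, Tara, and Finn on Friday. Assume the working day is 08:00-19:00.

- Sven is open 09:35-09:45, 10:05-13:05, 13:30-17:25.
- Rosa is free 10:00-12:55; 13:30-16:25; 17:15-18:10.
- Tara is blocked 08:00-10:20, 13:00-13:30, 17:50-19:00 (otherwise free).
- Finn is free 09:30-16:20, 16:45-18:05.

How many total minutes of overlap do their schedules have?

335

Sven free: 09:35-09:45, 10:05-13:05, 13:30-17:25.
Rosa free: 10:00-12:55, 13:30-16:25, 17:15-18:10.
Tara free: 10:20-13:00, 13:30-17:50 (invert busy blocks within the working day).
Finn free: 09:30-16:20, 16:45-18:05.
Sven ∩ Rosa: 10:05-12:55, 13:30-16:25, 17:15-17:25.
Sven ∩ Rosa ∩ Tara: 10:20-12:55, 13:30-16:25, 17:15-17:25.
Sven ∩ Rosa ∩ Tara ∩ Finn: 10:20-12:55, 13:30-16:20, 17:15-17:25.
Those are the intersection windows.
Summing the common windows: 155 + 170 + 10 = 335 minutes.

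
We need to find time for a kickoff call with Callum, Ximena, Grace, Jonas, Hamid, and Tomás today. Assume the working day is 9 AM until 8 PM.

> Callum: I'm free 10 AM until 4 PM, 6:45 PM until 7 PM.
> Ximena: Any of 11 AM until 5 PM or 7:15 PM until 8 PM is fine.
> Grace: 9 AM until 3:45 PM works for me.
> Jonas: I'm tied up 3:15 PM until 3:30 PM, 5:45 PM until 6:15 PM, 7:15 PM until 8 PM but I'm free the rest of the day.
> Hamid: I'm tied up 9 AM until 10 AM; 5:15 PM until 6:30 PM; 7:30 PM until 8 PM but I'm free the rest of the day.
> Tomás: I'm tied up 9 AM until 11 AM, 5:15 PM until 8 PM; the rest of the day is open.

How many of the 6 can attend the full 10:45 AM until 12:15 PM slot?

Callum free: 10:00-16:00, 18:45-19:00.
Ximena free: 11:00-17:00, 19:15-20:00.
Grace free: 09:00-15:45.
Jonas free: 09:00-15:15, 15:30-17:45, 18:15-19:15 (invert busy blocks within the working day).
Hamid free: 10:00-17:15, 18:30-19:30 (invert busy blocks within the working day).
Tomás free: 11:00-17:15 (invert busy blocks within the working day).
Callum, Grace, Jonas, and Hamid can make the full 10:45-12:15 slot — that's 4.

4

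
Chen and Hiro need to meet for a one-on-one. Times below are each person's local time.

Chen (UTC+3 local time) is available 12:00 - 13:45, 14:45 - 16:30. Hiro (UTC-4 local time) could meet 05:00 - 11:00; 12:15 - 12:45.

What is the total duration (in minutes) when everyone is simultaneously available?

Chen in UTC: 09:00-10:45, 11:45-13:30 (subtract 3h to convert from UTC+3).
Hiro in UTC: 09:00-15:00, 16:15-16:45 (add 4h to convert from UTC-4).
Chen ∩ Hiro: 09:00-10:45, 11:45-13:30.
Summing the common windows: 105 + 105 = 210 minutes.

210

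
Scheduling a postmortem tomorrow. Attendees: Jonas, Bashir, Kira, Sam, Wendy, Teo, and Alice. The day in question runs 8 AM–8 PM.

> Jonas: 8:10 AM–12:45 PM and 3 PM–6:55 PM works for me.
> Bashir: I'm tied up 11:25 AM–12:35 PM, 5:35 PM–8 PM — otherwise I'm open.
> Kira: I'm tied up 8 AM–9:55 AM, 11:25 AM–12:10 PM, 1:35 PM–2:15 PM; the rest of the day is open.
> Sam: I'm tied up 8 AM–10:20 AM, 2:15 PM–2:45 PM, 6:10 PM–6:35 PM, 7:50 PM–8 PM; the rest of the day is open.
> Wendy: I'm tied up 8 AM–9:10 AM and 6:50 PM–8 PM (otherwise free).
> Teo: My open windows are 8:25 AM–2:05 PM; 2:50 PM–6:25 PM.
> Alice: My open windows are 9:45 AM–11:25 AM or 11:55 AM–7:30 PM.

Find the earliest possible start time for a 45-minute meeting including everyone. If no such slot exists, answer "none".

Jonas free: 08:10-12:45, 15:00-18:55.
Bashir free: 08:00-11:25, 12:35-17:35 (invert busy blocks within the working day).
Kira free: 09:55-11:25, 12:10-13:35, 14:15-20:00 (invert busy blocks within the working day).
Sam free: 10:20-14:15, 14:45-18:10, 18:35-19:50 (invert busy blocks within the working day).
Wendy free: 09:10-18:50 (invert busy blocks within the working day).
Teo free: 08:25-14:05, 14:50-18:25.
Alice free: 09:45-11:25, 11:55-19:30.
Jonas ∩ Bashir: 08:10-11:25, 12:35-12:45, 15:00-17:35.
Jonas ∩ Bashir ∩ Kira: 09:55-11:25, 12:35-12:45, 15:00-17:35.
Jonas ∩ Bashir ∩ Kira ∩ Sam: 10:20-11:25, 12:35-12:45, 15:00-17:35.
Jonas ∩ Bashir ∩ Kira ∩ Sam ∩ Wendy: 10:20-11:25, 12:35-12:45, 15:00-17:35.
Jonas ∩ Bashir ∩ Kira ∩ Sam ∩ Wendy ∩ Teo: 10:20-11:25, 12:35-12:45, 15:00-17:35.
Jonas ∩ Bashir ∩ Kira ∩ Sam ∩ Wendy ∩ Teo ∩ Alice: 10:20-11:25, 12:35-12:45, 15:00-17:35.
The first common window of at least 45 minutes is 10:20-11:25, so the earliest start is 10:20.

10:20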